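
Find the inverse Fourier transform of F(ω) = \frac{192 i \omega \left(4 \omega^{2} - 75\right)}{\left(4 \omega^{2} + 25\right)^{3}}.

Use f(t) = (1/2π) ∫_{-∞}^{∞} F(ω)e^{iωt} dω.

f(t) = 3 t e^{- \frac{5 \left|{t}\right|}{2}} \left|{t}\right|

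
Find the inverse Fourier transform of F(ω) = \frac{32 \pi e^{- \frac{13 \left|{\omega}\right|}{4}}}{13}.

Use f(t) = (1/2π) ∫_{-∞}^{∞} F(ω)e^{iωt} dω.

f(t) = \frac{8}{t^{2} + \frac{169}{16}}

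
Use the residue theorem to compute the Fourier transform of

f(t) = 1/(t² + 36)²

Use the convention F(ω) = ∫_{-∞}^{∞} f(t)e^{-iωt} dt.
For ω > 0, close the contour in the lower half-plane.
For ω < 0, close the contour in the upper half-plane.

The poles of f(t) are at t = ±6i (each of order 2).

Let g(z) = f(z)e^{-iωz}; for large |z| the factor e^{-iωz} decays in the lower half-plane when ω > 0 and in the upper half-plane when ω < 0.

Case ω > 0 (lower half-plane, clockwise contour ⇒ F(ω) = -2πi·ΣRes):
  Res_{z = - 6 i} g(z) = \frac{i \left(6 \omega + 1\right) e^{- 6 \omega}}{864} (pole of order 2)
  F(ω) = -2πi·ΣRes = \frac{\pi \left(6 \omega + 1\right) e^{- 6 \omega}}{432}

Case ω < 0 (upper half-plane, counterclockwise contour ⇒ F(ω) = +2πi·ΣRes):
  Res_{z = 6 i} g(z) = \frac{i \left(6 \omega - 1\right) e^{6 \omega}}{864} (pole of order 2)
  F(ω) = 2πi·ΣRes = \frac{\pi \left(1 - 6 \omega\right) e^{6 \omega}}{432}

Both cases combine into a single formula in |ω|:

F(ω) = \frac{\pi \left(6 \left|{\omega}\right| + 1\right) e^{- 6 \left|{\omega}\right|}}{432}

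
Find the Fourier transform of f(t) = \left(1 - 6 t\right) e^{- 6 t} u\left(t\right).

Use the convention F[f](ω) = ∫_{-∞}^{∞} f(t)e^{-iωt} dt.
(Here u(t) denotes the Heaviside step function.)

F(ω) = \frac{i \omega}{- \omega^{2} + 12 i \omega + 36}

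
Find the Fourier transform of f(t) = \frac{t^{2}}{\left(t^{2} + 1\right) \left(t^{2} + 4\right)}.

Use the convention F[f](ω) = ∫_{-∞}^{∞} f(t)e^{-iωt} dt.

F(ω) = \frac{\pi \left(2 - e^{\left|{\omega}\right|}\right) e^{- 2 \left|{\omega}\right|}}{3}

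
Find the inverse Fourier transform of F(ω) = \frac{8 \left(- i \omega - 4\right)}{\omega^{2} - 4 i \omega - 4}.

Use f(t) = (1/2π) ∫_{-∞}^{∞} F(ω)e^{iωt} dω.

f(t) = 8 \left(2 t + 1\right) e^{- 2 t} u\left(t\right)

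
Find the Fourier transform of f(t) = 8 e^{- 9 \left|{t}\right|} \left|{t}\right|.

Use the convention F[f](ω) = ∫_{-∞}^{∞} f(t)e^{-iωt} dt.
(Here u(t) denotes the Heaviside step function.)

F(ω) = \frac{16 \left(81 - \omega^{2}\right)}{\left(\omega^{2} + 81\right)^{2}}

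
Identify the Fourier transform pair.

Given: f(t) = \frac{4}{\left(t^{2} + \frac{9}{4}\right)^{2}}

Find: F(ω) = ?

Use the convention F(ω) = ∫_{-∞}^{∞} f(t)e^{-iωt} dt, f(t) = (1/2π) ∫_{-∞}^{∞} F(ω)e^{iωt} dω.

F(ω) = \frac{8 \pi \left(3 \left|{\omega}\right| + 2\right) e^{- \frac{3 \left|{\omega}\right|}{2}}}{27}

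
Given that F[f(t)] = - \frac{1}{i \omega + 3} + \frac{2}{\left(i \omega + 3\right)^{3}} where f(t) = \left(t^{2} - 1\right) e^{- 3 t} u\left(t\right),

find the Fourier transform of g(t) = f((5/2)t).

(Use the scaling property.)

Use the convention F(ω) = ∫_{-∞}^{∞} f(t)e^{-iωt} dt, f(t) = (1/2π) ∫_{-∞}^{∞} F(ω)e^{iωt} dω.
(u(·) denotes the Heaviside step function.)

F[g](ω) = \frac{2 \left(100 i \omega - \left(2 i \omega + 15\right)^{3} + 750\right)}{\left(2 i \omega + 15\right)^{4}}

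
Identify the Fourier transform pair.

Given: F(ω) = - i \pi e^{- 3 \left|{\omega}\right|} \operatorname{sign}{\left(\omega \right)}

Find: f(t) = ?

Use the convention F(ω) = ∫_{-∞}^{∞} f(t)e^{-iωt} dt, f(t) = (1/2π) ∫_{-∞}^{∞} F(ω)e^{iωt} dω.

f(t) = \frac{t}{t^{2} + 9}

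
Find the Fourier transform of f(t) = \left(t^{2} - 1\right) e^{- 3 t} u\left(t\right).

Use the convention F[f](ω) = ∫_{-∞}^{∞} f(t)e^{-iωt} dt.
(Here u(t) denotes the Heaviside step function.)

F(ω) = \frac{2 i \omega - \left(i \omega + 3\right)^{3} + 6}{\left(i \omega + 3\right)^{4}}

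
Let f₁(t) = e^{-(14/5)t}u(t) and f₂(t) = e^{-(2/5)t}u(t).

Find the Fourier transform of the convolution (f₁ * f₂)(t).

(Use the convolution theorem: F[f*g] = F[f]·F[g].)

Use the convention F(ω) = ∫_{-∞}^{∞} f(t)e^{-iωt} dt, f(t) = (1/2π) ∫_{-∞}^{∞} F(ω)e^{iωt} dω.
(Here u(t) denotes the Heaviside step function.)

F[f₁*f₂](ω) = \frac{25}{- 25 \omega^{2} + 80 i \omega + 28}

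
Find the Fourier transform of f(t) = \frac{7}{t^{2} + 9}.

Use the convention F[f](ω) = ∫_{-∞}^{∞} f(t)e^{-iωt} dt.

F(ω) = \frac{7 \pi e^{- 3 \left|{\omega}\right|}}{3}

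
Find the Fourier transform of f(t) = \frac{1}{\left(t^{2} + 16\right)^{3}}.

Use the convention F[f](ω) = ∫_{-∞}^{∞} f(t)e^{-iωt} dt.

F(ω) = \frac{\pi \left(16 \omega^{2} + 12 \left|{\omega}\right| + 3\right) e^{- 4 \left|{\omega}\right|}}{8192}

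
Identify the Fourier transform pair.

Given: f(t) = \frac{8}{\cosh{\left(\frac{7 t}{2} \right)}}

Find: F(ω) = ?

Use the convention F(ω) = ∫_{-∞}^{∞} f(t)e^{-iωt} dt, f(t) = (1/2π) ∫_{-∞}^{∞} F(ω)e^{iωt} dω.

F(ω) = \frac{16 \pi}{7 \cosh{\left(\frac{\pi \omega}{7} \right)}}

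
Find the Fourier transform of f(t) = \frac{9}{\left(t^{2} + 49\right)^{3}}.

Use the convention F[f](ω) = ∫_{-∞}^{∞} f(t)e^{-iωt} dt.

F(ω) = \frac{9 \pi \left(49 \omega^{2} + 21 \left|{\omega}\right| + 3\right) e^{- 7 \left|{\omega}\right|}}{134456}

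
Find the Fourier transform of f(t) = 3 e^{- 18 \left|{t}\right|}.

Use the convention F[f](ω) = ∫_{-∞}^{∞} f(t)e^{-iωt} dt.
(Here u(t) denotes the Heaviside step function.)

F(ω) = \frac{108}{\omega^{2} + 324}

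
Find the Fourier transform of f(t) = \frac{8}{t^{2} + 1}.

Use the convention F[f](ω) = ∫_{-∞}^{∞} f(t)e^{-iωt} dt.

F(ω) = 8 \pi e^{- \left|{\omega}\right|}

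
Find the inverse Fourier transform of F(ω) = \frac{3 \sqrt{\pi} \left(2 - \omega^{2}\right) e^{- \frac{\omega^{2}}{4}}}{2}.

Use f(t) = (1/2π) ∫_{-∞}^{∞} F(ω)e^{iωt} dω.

f(t) = 6 t^{2} e^{- t^{2}}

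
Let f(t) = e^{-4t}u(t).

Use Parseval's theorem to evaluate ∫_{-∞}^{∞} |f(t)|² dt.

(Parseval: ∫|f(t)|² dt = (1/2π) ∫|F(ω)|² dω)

∫|f(t)|² dt = \frac{1}{8}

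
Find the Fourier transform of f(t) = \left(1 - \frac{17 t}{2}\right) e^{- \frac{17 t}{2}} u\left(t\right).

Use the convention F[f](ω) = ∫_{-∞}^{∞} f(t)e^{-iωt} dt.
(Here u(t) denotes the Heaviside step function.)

F(ω) = \frac{4 i \omega}{- 4 \omega^{2} + 68 i \omega + 289}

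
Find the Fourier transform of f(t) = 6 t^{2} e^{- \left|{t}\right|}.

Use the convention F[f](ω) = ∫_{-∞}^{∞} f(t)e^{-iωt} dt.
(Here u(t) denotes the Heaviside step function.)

F(ω) = \frac{24 \left(1 - 3 \omega^{2}\right)}{\left(\omega^{2} + 1\right)^{3}}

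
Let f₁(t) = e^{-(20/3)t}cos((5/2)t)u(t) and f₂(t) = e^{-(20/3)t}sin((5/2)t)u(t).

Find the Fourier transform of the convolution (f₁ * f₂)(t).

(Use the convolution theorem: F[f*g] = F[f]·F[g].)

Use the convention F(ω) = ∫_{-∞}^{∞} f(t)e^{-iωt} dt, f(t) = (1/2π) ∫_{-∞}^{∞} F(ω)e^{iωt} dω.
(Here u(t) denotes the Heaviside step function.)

F[f₁*f₂](ω) = \frac{1080 \left(3 i \omega + 20\right)}{\left(4 \left(3 i \omega + 20\right)^{2} + 225\right)^{2}}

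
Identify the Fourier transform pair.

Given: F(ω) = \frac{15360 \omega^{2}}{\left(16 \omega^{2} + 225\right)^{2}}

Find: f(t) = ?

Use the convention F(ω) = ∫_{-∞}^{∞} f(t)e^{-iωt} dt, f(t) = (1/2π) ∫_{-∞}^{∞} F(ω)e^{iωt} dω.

f(t) = 4 \left(1 - \frac{15 \left|{t}\right|}{4}\right) e^{- \frac{15 \left|{t}\right|}{4}}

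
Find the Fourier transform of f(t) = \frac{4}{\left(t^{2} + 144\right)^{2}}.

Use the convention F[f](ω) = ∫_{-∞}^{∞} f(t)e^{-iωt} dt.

F(ω) = \frac{\pi \left(12 \left|{\omega}\right| + 1\right) e^{- 12 \left|{\omega}\right|}}{864}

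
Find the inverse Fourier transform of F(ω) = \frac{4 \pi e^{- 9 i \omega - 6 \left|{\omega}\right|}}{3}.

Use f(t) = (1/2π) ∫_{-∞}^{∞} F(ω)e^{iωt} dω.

f(t) = \frac{8}{\left(t - 9\right)^{2} + 36}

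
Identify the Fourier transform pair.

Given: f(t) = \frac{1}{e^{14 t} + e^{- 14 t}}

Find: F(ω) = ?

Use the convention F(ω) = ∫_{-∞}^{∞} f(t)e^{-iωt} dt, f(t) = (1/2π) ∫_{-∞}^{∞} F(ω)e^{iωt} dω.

F(ω) = \frac{\pi}{28 \cosh{\left(\frac{\pi \omega}{28} \right)}}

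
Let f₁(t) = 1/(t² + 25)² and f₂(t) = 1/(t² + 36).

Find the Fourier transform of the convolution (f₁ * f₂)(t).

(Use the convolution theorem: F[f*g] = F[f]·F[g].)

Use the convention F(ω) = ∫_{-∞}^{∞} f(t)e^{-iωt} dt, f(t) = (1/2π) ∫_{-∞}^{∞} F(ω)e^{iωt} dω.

F[f₁*f₂](ω) = \frac{\pi^{2} \left(5 \left|{\omega}\right| + 1\right) e^{- 11 \left|{\omega}\right|}}{1500}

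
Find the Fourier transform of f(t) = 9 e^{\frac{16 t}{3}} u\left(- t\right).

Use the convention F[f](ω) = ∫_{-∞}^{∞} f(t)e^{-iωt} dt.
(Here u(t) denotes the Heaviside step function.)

F(ω) = - \frac{27}{3 i \omega - 16}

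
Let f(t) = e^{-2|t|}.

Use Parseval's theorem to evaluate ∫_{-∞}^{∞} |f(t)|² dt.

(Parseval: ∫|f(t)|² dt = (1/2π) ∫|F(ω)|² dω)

∫|f(t)|² dt = \frac{1}{2}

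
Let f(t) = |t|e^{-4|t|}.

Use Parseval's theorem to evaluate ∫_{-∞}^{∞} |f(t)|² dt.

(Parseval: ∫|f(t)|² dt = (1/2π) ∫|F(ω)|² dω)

∫|f(t)|² dt = \frac{1}{128}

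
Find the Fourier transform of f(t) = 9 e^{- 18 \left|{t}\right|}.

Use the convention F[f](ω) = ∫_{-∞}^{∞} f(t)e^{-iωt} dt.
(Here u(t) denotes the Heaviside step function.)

F(ω) = \frac{324}{\omega^{2} + 324}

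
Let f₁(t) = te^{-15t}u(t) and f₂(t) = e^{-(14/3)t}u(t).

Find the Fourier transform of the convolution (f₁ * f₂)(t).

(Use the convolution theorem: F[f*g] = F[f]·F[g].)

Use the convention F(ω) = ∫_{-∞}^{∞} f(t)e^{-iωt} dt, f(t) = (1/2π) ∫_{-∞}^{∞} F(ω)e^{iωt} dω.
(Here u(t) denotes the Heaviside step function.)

F[f₁*f₂](ω) = \frac{3}{\left(i \omega + 15\right)^{2} \left(3 i \omega + 14\right)}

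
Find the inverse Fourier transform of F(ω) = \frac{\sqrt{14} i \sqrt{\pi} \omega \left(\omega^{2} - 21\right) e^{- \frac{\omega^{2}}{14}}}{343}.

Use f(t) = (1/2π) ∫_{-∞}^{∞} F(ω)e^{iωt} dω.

f(t) = 7 t^{3} e^{- \frac{7 t^{2}}{2}}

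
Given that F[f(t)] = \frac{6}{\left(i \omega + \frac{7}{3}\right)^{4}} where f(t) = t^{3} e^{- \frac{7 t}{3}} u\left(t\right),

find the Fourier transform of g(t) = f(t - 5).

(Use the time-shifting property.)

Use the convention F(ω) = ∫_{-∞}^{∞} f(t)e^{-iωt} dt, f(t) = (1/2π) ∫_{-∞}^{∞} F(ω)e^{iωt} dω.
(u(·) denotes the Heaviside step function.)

F[g](ω) = \frac{486 e^{- 5 i \omega}}{\left(3 i \omega + 7\right)^{4}}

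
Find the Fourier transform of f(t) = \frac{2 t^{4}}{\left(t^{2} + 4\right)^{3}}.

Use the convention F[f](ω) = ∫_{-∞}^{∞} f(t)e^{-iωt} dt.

F(ω) = \frac{\pi \left(4 \omega^{2} - 10 \left|{\omega}\right| + 3\right) e^{- 2 \left|{\omega}\right|}}{8}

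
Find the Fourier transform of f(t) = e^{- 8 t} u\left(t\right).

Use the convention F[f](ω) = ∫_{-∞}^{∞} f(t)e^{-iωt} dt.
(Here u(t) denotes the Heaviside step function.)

F(ω) = \frac{1}{i \omega + 8}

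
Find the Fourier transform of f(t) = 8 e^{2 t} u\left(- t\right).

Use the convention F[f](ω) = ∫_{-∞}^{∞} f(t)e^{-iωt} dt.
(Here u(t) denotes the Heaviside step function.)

F(ω) = - \frac{8}{i \omega - 2}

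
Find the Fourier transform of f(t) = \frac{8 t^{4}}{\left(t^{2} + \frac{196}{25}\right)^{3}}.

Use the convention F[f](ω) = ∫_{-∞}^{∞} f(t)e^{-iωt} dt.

F(ω) = \frac{\pi \left(196 \omega^{2} - 350 \left|{\omega}\right| + 75\right) e^{- \frac{14 \left|{\omega}\right|}{5}}}{70}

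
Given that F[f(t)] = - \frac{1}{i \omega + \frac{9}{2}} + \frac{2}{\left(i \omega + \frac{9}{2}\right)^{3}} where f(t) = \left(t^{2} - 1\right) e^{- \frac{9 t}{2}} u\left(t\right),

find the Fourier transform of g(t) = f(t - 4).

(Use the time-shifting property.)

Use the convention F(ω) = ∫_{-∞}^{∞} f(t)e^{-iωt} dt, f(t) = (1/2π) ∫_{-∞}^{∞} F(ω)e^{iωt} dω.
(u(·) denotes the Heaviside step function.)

F[g](ω) = \frac{2 \left(16 i \omega - \left(2 i \omega + 9\right)^{3} + 72\right) e^{- 4 i \omega}}{\left(2 i \omega + 9\right)^{4}}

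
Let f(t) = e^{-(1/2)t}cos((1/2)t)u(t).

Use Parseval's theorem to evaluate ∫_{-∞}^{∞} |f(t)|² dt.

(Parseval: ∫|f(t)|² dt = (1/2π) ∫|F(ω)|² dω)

∫|f(t)|² dt = \frac{3}{4}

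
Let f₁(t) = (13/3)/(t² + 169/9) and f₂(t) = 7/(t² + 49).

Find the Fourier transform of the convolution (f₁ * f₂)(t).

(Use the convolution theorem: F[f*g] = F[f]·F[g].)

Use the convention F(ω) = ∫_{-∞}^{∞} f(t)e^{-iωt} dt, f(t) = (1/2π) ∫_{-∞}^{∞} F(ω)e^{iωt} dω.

F[f₁*f₂](ω) = \pi^{2} e^{- \frac{34 \left|{\omega}\right|}{3}}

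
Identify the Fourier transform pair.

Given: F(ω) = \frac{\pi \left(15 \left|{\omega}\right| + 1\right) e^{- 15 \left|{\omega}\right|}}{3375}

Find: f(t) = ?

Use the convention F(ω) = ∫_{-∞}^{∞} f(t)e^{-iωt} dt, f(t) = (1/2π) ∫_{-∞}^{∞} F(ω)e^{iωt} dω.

f(t) = \frac{2}{\left(t^{2} + 225\right)^{2}}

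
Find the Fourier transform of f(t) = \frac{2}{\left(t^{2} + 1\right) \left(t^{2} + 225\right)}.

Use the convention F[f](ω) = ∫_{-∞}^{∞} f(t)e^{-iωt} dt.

F(ω) = \frac{\pi e^{- \left|{\omega}\right|}}{112} - \frac{\pi e^{- 15 \left|{\omega}\right|}}{1680}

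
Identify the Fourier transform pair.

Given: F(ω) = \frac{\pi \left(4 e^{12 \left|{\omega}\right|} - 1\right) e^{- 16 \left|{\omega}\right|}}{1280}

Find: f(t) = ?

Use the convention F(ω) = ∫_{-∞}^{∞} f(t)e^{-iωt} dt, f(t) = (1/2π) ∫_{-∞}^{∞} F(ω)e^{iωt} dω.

f(t) = \frac{3}{\left(t^{2} + 16\right) \left(t^{2} + 256\right)}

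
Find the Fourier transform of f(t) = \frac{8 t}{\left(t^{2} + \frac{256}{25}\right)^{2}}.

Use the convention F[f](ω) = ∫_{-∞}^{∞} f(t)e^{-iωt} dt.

F(ω) = - \frac{5 i \pi \omega e^{- \frac{16 \left|{\omega}\right|}{5}}}{4}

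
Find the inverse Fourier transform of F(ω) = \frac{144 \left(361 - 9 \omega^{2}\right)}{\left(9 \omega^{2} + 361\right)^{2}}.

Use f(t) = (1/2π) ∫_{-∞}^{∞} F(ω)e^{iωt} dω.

f(t) = 8 e^{- \frac{19 \left|{t}\right|}{3}} \left|{t}\right|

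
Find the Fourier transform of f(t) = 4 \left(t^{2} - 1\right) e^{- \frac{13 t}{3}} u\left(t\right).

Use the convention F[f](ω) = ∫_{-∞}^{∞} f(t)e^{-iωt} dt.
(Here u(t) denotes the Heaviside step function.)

F(ω) = \frac{12 \left(54 i \omega - \left(3 i \omega + 13\right)^{3} + 234\right)}{\left(3 i \omega + 13\right)^{4}}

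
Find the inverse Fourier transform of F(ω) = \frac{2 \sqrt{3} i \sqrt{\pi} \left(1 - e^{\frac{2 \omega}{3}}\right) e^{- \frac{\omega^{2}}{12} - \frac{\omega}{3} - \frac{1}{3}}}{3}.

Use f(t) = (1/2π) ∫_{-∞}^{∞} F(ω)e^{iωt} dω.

f(t) = 4 e^{- 3 t^{2}} \sin{\left(2 t \right)}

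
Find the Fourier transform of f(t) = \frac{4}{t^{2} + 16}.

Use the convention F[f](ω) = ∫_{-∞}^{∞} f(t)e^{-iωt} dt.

F(ω) = \pi e^{- 4 \left|{\omega}\right|}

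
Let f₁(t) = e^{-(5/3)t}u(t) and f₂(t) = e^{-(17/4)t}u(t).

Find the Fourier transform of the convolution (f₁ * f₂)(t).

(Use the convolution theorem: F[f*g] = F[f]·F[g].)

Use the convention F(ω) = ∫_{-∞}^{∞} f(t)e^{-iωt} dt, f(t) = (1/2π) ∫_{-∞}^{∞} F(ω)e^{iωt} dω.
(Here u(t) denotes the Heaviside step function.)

F[f₁*f₂](ω) = \frac{12}{- 12 \omega^{2} + 71 i \omega + 85}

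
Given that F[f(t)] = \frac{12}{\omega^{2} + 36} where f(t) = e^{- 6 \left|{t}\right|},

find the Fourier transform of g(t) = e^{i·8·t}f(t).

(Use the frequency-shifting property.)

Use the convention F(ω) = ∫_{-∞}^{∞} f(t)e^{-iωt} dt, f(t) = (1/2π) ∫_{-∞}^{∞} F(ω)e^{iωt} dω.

F[g](ω) = \frac{12}{\left(\omega - 8\right)^{2} + 36}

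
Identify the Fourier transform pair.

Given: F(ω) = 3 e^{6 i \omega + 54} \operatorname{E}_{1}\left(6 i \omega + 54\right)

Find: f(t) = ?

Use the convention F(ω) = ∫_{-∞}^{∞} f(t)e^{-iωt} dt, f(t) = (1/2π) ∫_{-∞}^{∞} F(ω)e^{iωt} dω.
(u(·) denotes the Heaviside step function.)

f(t) = \frac{3 e^{- 9 t} u\left(t\right)}{t + 6}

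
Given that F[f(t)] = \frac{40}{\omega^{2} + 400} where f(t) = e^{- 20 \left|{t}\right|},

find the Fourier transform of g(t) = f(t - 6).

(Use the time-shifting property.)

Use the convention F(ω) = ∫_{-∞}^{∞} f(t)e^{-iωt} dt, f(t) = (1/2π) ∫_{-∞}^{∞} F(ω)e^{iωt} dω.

F[g](ω) = \frac{40 e^{- 6 i \omega}}{\omega^{2} + 400}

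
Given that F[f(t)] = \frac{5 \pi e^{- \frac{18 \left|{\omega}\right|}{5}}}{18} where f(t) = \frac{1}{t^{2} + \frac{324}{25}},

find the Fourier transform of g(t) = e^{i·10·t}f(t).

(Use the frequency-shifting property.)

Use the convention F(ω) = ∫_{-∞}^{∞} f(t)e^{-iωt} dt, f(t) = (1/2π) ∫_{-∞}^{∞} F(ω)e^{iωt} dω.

F[g](ω) = \frac{5 \pi e^{- \frac{18 \left|{\omega - 10}\right|}{5}}}{18}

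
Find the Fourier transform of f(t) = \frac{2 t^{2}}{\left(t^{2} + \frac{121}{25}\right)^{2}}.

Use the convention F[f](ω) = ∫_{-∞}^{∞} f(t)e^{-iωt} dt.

F(ω) = \frac{\pi \left(5 - 11 \left|{\omega}\right|\right) e^{- \frac{11 \left|{\omega}\right|}{5}}}{11}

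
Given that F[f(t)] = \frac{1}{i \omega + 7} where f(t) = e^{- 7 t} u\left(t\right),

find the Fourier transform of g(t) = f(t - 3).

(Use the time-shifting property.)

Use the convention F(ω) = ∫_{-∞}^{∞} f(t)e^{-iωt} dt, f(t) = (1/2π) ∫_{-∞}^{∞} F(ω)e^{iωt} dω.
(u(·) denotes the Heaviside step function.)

F[g](ω) = \frac{e^{- 3 i \omega}}{i \omega + 7}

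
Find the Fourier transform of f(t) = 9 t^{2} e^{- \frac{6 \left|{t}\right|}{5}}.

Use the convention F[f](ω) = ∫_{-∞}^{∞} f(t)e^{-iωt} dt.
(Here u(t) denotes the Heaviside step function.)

F(ω) = \frac{81000 \left(12 - 25 \omega^{2}\right)}{\left(25 \omega^{2} + 36\right)^{3}}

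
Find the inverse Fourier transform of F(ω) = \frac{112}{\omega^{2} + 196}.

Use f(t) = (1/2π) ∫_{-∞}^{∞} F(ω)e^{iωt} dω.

f(t) = 4 e^{- 14 \left|{t}\right|}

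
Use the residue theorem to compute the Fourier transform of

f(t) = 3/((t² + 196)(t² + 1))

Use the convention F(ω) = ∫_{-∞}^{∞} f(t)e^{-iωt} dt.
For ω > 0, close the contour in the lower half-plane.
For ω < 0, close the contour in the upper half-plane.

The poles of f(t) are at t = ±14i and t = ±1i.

Let g(z) = f(z)e^{-iωz}; for large |z| the factor e^{-iωz} decays in the lower half-plane when ω > 0 and in the upper half-plane when ω < 0.

Case ω > 0 (lower half-plane, clockwise contour ⇒ F(ω) = -2πi·ΣRes):
  Res_{z = - 14 i} g(z) = - \frac{i e^{- 14 \omega}}{1820}
  Res_{z = - i} g(z) = \frac{i e^{- \omega}}{130}
  F(ω) = -2πi·ΣRes = \frac{\pi e^{- \omega}}{65} - \frac{\pi e^{- 14 \omega}}{910}

Case ω < 0 (upper half-plane, counterclockwise contour ⇒ F(ω) = +2πi·ΣRes):
  Res_{z = 14 i} g(z) = \frac{i e^{14 \omega}}{1820}
  Res_{z = i} g(z) = - \frac{i e^{\omega}}{130}
  F(ω) = 2πi·ΣRes = \frac{\pi \left(14 - e^{13 \omega}\right) e^{\omega}}{910}

Both cases combine into a single formula in |ω|:

F(ω) = \frac{\pi e^{- \left|{\omega}\right|}}{65} - \frac{\pi e^{- 14 \left|{\omega}\right|}}{910}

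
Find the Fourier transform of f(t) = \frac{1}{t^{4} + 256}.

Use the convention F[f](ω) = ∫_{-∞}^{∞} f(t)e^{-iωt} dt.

F(ω) = \frac{\pi e^{- 2 \sqrt{2} \left|{\omega}\right|} \sin{\left(2 \sqrt{2} \left|{\omega}\right| + \frac{\pi}{4} \right)}}{64}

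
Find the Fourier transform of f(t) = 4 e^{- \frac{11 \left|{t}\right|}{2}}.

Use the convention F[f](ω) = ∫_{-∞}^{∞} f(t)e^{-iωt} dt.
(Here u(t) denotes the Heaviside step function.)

F(ω) = \frac{176}{4 \omega^{2} + 121}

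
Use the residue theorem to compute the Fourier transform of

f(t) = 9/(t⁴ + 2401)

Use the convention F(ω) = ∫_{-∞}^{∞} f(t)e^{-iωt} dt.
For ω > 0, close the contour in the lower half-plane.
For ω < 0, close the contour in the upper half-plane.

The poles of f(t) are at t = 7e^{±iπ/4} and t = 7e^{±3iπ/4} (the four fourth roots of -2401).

Let g(z) = f(z)e^{-iωz}; for large |z| the factor e^{-iωz} decays in the lower half-plane when ω > 0 and in the upper half-plane when ω < 0.

Case ω > 0 (lower half-plane, clockwise contour ⇒ F(ω) = -2πi·ΣRes):
  Res_{z = - \frac{7 \sqrt{2}}{2} - \frac{7 \sqrt{2} i}{2}} g(z) = \frac{9 \sqrt{2} i \left(1 - i\right) e^{\frac{7 \sqrt{2} \omega \left(-1 + i\right)}{2}}}{2744}
  Res_{z = \frac{7 \sqrt{2}}{2} - \frac{7 \sqrt{2} i}{2}} g(z) = \frac{9 \sqrt{2} i \left(1 + i\right) e^{- \frac{7 \sqrt{2} \omega \left(1 + i\right)}{2}}}{2744}
  F(ω) = -2πi·ΣRes = \frac{9 \sqrt{2} \pi \left(1 - i\right) \left(e^{7 \sqrt{2} i \omega} + i\right) e^{- \frac{7 \sqrt{2} \omega \left(1 + i\right)}{2}}}{1372} = \frac{9 \pi e^{- \frac{7 \sqrt{2} \omega}{2}} \sin{\left(\frac{7 \sqrt{2} \omega}{2} + \frac{\pi}{4} \right)}}{343}

Case ω < 0 (upper half-plane, counterclockwise contour ⇒ F(ω) = +2πi·ΣRes):
  Res_{z = \frac{7 \sqrt{2}}{2} + \frac{7 \sqrt{2} i}{2}} g(z) = \frac{9 \sqrt{2} i \left(-1 + i\right) e^{\frac{7 \sqrt{2} \omega \left(1 - i\right)}{2}}}{2744}
  Res_{z = - \frac{7 \sqrt{2}}{2} + \frac{7 \sqrt{2} i}{2}} g(z) = \frac{9 \sqrt{2} \left(1 - i\right) e^{\frac{7 \sqrt{2} \omega \left(1 + i\right)}{2}}}{2744}
  F(ω) = 2πi·ΣRes = - \frac{9 \sqrt{2} i \pi \left(i \left(1 - i\right) e^{\frac{7 \sqrt{2} \omega \left(1 - i\right)}{2}} - \left(1 - i\right) e^{\frac{7 \sqrt{2} \omega \left(1 + i\right)}{2}}\right)}{1372} = \frac{9 \pi e^{\frac{7 \sqrt{2} \omega}{2}} \cos{\left(\frac{7 \sqrt{2} \omega}{2} + \frac{\pi}{4} \right)}}{343}

Both cases combine into a single formula in |ω|:

F(ω) = \frac{9 \pi e^{- \frac{7 \sqrt{2} \left|{\omega}\right|}{2}} \sin{\left(\frac{7 \sqrt{2} \left|{\omega}\right|}{2} + \frac{\pi}{4} \right)}}{343}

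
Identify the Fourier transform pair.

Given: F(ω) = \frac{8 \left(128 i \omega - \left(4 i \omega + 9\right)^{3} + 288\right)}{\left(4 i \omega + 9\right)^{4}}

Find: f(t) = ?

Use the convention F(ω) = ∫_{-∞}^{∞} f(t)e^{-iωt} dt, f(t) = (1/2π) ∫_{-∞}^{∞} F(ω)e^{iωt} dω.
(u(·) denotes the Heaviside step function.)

f(t) = 2 \left(t^{2} - 1\right) e^{- \frac{9 t}{4}} u\left(t\right)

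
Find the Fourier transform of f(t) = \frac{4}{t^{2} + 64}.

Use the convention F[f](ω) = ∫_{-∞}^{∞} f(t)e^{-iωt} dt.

F(ω) = \frac{\pi e^{- 8 \left|{\omega}\right|}}{2}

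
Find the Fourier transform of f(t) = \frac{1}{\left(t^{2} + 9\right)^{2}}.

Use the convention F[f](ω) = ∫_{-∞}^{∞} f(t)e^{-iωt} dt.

F(ω) = \frac{\pi \left(3 \left|{\omega}\right| + 1\right) e^{- 3 \left|{\omega}\right|}}{54}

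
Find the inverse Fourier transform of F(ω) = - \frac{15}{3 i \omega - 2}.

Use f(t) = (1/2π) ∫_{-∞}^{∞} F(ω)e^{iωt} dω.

f(t) = 5 e^{\frac{2 t}{3}} u\left(- t\right)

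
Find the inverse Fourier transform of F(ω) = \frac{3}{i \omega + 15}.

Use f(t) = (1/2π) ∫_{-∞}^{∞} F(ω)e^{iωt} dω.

f(t) = 3 e^{- 15 t} u\left(t\right)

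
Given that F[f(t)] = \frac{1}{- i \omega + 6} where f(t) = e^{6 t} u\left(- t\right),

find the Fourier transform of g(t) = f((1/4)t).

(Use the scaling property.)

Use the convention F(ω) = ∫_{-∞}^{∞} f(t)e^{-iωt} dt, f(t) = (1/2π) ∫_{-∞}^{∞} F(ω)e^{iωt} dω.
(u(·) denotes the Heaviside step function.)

F[g](ω) = - \frac{2}{2 i \omega - 3}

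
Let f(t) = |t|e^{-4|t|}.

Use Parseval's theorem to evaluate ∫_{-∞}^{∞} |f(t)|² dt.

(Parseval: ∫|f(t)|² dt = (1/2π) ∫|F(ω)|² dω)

∫|f(t)|² dt = \frac{1}{128}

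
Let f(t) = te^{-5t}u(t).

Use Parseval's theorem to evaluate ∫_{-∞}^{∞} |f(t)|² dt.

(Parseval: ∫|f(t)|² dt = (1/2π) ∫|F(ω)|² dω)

∫|f(t)|² dt = \frac{1}{500}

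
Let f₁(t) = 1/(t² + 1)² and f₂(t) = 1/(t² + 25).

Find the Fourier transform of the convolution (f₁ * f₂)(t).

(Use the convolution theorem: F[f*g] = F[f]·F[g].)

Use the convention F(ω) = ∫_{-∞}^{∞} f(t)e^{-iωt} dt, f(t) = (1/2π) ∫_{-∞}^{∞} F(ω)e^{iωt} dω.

F[f₁*f₂](ω) = \frac{\pi^{2} \left(\left|{\omega}\right| + 1\right) e^{- 6 \left|{\omega}\right|}}{10}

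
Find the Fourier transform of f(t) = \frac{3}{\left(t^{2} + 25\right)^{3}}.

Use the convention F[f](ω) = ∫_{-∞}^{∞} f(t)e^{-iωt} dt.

F(ω) = \frac{3 \pi \left(25 \omega^{2} + 15 \left|{\omega}\right| + 3\right) e^{- 5 \left|{\omega}\right|}}{25000}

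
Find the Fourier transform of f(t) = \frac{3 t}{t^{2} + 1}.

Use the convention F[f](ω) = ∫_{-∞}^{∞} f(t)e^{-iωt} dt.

F(ω) = - 3 i \pi e^{- \left|{\omega}\right|} \operatorname{sign}{\left(\omega \right)}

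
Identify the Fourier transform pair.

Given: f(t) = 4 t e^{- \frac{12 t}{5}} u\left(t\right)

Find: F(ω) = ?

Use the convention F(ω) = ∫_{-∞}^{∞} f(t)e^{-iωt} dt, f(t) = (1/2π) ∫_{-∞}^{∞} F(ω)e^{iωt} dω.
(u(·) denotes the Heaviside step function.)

F(ω) = \frac{100}{\left(5 i \omega + 12\right)^{2}}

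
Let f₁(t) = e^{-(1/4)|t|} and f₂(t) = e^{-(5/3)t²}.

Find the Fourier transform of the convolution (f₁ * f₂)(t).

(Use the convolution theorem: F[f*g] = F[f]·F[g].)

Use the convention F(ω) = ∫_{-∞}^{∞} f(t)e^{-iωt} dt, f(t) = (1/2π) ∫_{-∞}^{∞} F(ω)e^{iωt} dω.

F[f₁*f₂](ω) = \frac{8 \sqrt{15} \sqrt{\pi} e^{- \frac{3 \omega^{2}}{20}}}{5 \left(16 \omega^{2} + 1\right)}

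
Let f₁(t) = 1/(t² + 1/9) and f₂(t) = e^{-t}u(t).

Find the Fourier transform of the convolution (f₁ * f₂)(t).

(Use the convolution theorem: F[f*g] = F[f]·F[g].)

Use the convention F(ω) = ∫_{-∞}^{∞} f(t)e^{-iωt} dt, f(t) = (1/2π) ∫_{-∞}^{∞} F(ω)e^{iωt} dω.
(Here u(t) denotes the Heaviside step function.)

F[f₁*f₂](ω) = \frac{3 \pi e^{- \frac{\left|{\omega}\right|}{3}}}{i \omega + 1}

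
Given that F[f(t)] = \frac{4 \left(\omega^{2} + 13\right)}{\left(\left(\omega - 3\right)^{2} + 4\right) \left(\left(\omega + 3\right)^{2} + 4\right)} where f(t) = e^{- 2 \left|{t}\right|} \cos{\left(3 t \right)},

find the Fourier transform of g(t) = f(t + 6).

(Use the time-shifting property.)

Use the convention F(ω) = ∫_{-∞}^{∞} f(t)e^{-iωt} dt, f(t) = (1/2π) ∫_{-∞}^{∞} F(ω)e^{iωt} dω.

F[g](ω) = \frac{4 \left(\omega^{2} + 13\right) e^{6 i \omega}}{\omega^{4} - 10 \omega^{2} + 169}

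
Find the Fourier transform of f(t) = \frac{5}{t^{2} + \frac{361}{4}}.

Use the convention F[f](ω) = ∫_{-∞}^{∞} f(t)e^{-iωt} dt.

F(ω) = \frac{10 \pi e^{- \frac{19 \left|{\omega}\right|}{2}}}{19}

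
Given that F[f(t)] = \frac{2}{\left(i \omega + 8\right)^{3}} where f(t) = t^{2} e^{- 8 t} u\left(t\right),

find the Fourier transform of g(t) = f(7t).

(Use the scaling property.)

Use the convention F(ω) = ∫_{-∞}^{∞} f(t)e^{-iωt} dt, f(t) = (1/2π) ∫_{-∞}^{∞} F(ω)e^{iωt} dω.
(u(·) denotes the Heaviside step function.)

F[g](ω) = \frac{98}{\left(i \omega + 56\right)^{3}}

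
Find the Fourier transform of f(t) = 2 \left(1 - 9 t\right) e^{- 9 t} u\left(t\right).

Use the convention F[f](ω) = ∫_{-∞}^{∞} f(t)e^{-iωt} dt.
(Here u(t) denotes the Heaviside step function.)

F(ω) = \frac{2 i \omega}{- \omega^{2} + 18 i \omega + 81}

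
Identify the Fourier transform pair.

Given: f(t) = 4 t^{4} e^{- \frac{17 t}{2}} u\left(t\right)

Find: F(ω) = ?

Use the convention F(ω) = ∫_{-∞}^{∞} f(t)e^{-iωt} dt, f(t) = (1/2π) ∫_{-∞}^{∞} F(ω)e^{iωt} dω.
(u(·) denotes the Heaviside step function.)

F(ω) = \frac{3072}{\left(2 i \omega + 17\right)^{5}}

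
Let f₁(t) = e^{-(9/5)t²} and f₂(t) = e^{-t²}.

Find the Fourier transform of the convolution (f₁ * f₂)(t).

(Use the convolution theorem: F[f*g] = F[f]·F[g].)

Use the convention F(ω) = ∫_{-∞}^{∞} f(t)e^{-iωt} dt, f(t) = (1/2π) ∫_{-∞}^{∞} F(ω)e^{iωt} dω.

F[f₁*f₂](ω) = \frac{\sqrt{5} \pi e^{- \frac{7 \omega^{2}}{18}}}{3}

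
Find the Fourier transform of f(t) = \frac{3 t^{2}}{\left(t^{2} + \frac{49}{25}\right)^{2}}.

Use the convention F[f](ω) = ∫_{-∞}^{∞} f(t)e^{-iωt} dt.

F(ω) = \frac{3 \pi \left(5 - 7 \left|{\omega}\right|\right) e^{- \frac{7 \left|{\omega}\right|}{5}}}{14}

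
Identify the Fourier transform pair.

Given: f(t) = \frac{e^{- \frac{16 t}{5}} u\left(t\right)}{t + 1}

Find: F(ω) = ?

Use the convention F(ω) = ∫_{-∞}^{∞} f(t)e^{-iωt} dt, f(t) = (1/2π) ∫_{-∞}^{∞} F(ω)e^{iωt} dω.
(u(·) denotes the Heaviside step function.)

F(ω) = e^{i \omega + \frac{16}{5}} \operatorname{E}_{1}\left(i \omega + \frac{16}{5}\right)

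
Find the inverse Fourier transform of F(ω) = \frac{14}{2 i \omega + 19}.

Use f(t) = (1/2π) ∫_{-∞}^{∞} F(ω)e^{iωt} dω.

f(t) = 7 e^{- \frac{19 t}{2}} u\left(t\right)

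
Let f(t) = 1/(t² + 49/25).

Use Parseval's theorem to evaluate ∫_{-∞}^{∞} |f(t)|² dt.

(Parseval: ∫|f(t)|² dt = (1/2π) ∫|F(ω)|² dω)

∫|f(t)|² dt = \frac{125 \pi}{686}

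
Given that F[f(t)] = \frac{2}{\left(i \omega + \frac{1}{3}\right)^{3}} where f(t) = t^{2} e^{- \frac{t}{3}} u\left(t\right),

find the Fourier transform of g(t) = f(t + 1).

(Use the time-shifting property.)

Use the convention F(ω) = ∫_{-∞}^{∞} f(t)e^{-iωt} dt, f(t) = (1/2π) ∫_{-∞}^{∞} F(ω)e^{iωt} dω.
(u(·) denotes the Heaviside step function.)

F[g](ω) = \frac{54 e^{i \omega}}{\left(3 i \omega + 1\right)^{3}}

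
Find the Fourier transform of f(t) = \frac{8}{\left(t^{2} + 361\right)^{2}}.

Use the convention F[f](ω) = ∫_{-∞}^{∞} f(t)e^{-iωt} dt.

F(ω) = \frac{4 \pi \left(19 \left|{\omega}\right| + 1\right) e^{- 19 \left|{\omega}\right|}}{6859}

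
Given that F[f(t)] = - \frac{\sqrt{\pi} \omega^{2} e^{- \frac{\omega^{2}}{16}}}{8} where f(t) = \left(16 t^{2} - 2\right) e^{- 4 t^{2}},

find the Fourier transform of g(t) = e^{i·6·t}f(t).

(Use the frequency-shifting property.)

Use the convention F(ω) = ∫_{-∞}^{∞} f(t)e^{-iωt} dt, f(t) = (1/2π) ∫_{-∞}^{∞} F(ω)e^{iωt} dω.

F[g](ω) = - \frac{\sqrt{\pi} \left(\omega - 6\right)^{2} e^{- \frac{\left(\omega - 6\right)^{2}}{16}}}{8}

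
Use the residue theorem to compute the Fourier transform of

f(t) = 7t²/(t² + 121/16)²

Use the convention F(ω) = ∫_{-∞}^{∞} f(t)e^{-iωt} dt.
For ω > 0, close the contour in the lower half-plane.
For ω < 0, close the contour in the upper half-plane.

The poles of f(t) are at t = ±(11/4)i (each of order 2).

Let g(z) = f(z)e^{-iωz}; for large |z| the factor e^{-iωz} decays in the lower half-plane when ω > 0 and in the upper half-plane when ω < 0.

Case ω > 0 (lower half-plane, clockwise contour ⇒ F(ω) = -2πi·ΣRes):
  Res_{z = - \frac{11 i}{4}} g(z) = \frac{7 i \left(4 - 11 \omega\right) e^{- \frac{11 \omega}{4}}}{44} (pole of order 2)
  F(ω) = -2πi·ΣRes = \frac{7 \pi \left(4 - 11 \omega\right) e^{- \frac{11 \omega}{4}}}{22}

Case ω < 0 (upper half-plane, counterclockwise contour ⇒ F(ω) = +2πi·ΣRes):
  Res_{z = \frac{11 i}{4}} g(z) = \frac{7 i \left(- 11 \omega - 4\right) e^{\frac{11 \omega}{4}}}{44} (pole of order 2)
  F(ω) = 2πi·ΣRes = \frac{7 \pi \left(11 \omega + 4\right) e^{\frac{11 \omega}{4}}}{22}

Both cases combine into a single formula in |ω|:

F(ω) = \frac{7 \pi \left(4 - 11 \left|{\omega}\right|\right) e^{- \frac{11 \left|{\omega}\right|}{4}}}{22}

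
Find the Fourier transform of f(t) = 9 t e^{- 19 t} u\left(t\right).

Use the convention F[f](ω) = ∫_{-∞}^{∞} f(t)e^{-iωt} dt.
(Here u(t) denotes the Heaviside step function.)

F(ω) = \frac{9}{\left(i \omega + 19\right)^{2}}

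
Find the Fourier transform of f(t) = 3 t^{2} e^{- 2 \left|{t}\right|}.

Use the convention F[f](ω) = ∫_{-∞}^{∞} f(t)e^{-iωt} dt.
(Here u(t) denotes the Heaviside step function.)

F(ω) = \frac{24 \left(4 - 3 \omega^{2}\right)}{\left(\omega^{2} + 4\right)^{3}}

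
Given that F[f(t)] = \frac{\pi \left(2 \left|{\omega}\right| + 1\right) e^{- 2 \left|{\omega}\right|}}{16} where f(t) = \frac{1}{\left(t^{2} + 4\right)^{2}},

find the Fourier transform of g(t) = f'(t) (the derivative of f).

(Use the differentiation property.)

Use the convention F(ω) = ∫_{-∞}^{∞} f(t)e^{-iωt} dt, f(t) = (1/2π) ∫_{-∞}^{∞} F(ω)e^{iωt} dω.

F[g](ω) = \frac{i \pi \omega \left(2 \left|{\omega}\right| + 1\right) e^{- 2 \left|{\omega}\right|}}{16}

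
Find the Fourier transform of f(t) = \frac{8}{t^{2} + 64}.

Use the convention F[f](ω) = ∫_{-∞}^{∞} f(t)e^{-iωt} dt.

F(ω) = \pi e^{- 8 \left|{\omega}\right|}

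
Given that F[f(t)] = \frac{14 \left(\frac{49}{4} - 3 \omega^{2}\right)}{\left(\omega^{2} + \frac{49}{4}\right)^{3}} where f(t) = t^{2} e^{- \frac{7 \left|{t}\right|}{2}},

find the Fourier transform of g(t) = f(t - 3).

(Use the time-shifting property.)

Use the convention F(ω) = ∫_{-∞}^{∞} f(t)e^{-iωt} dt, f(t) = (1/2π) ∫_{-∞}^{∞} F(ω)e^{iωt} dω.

F[g](ω) = \frac{224 \left(49 - 12 \omega^{2}\right) e^{- 3 i \omega}}{\left(4 \omega^{2} + 49\right)^{3}}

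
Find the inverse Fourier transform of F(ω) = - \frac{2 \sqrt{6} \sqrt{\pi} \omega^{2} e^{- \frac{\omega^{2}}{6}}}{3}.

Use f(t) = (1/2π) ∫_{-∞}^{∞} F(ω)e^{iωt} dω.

f(t) = 3 \left(6 t^{2} - 2\right) e^{- \frac{3 t^{2}}{2}}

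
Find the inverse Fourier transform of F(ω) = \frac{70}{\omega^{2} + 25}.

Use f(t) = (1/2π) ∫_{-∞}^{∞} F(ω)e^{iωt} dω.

f(t) = 7 e^{- 5 \left|{t}\right|}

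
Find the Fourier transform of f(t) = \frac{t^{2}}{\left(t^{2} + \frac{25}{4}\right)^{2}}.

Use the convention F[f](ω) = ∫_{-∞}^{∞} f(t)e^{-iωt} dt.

F(ω) = \frac{\pi \left(2 - 5 \left|{\omega}\right|\right) e^{- \frac{5 \left|{\omega}\right|}{2}}}{10}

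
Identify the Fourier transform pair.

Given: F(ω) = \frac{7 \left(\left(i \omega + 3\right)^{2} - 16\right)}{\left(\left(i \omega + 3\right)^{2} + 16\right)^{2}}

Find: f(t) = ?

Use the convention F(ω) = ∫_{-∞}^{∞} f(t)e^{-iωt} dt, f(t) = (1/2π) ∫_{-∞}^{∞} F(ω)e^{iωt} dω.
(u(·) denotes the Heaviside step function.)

f(t) = 7 t e^{- 3 t} \cos{\left(4 t \right)} u\left(t\right)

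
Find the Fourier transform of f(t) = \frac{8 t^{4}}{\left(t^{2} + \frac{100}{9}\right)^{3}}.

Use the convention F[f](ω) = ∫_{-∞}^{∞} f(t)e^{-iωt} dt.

F(ω) = \frac{\pi \left(100 \omega^{2} - 150 \left|{\omega}\right| + 27\right) e^{- \frac{10 \left|{\omega}\right|}{3}}}{30}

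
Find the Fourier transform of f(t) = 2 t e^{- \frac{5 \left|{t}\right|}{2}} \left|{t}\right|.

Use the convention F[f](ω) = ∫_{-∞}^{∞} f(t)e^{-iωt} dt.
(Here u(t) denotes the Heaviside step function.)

F(ω) = \frac{128 i \omega \left(4 \omega^{2} - 75\right)}{\left(4 \omega^{2} + 25\right)^{3}}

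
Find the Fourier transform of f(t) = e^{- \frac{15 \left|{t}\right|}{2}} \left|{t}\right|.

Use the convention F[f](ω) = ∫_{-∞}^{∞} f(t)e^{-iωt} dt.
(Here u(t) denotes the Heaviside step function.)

F(ω) = \frac{8 \left(225 - 4 \omega^{2}\right)}{\left(4 \omega^{2} + 225\right)^{2}}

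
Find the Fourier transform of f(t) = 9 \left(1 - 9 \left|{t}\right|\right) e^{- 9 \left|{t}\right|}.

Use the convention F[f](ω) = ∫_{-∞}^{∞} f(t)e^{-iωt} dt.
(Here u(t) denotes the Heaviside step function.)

F(ω) = \frac{324 \omega^{2}}{\left(\omega^{2} + 81\right)^{2}}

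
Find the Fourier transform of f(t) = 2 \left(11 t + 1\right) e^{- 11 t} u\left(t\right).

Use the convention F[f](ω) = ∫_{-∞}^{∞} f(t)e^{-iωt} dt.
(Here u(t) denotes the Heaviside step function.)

F(ω) = \frac{2 \left(- i \omega - 22\right)}{\omega^{2} - 22 i \omega - 121}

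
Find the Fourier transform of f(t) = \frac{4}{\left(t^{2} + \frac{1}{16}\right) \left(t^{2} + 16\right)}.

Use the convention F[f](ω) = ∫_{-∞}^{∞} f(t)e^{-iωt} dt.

F(ω) = - \frac{16 \pi e^{- 4 \left|{\omega}\right|}}{255} + \frac{256 \pi e^{- \frac{\left|{\omega}\right|}{4}}}{255}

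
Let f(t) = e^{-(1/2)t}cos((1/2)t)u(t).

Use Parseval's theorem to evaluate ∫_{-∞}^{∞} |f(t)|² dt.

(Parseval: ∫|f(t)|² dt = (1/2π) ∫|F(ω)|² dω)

∫|f(t)|² dt = \frac{3}{4}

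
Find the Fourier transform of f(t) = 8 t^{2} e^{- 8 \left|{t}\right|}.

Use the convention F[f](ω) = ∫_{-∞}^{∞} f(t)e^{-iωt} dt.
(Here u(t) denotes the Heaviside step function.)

F(ω) = \frac{256 \left(64 - 3 \omega^{2}\right)}{\left(\omega^{2} + 64\right)^{3}}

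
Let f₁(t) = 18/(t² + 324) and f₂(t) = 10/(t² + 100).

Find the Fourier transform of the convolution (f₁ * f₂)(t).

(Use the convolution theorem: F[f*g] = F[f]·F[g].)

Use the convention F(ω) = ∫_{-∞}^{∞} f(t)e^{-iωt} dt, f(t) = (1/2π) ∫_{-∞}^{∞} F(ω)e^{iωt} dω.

F[f₁*f₂](ω) = \pi^{2} e^{- 28 \left|{\omega}\right|}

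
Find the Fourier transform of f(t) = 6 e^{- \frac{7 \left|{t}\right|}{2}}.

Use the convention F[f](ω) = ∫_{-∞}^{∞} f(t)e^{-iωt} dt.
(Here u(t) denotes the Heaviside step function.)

F(ω) = \frac{168}{4 \omega^{2} + 49}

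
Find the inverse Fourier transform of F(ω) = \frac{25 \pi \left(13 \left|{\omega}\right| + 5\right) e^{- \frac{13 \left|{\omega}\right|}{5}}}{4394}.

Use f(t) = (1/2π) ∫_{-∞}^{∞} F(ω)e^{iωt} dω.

f(t) = \frac{1}{\left(t^{2} + \frac{169}{25}\right)^{2}}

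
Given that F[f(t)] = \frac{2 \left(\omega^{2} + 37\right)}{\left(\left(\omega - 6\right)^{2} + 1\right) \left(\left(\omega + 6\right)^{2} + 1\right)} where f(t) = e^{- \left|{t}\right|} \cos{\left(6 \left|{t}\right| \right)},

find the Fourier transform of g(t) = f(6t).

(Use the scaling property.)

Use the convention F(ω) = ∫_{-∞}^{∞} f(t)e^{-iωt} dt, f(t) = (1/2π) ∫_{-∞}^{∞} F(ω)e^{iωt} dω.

F[g](ω) = \frac{12 \left(\omega^{2} + 1332\right)}{\omega^{4} - 2520 \omega^{2} + 1774224}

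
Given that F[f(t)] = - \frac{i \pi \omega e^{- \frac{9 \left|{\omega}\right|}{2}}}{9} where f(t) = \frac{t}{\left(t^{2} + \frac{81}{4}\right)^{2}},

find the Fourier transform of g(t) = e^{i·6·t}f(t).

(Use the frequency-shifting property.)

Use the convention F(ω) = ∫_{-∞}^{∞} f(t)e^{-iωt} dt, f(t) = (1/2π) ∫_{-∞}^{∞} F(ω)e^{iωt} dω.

F[g](ω) = \frac{i \pi \left(6 - \omega\right) e^{- \frac{9 \left|{\omega - 6}\right|}{2}}}{9}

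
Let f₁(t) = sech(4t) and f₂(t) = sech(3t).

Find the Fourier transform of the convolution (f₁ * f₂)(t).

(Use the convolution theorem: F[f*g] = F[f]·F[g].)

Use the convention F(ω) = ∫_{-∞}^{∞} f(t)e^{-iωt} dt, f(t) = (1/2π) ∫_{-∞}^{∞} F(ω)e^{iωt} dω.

F[f₁*f₂](ω) = \frac{\pi^{2}}{12 \cosh{\left(\frac{\pi \omega}{8} \right)} \cosh{\left(\frac{\pi \omega}{6} \right)}}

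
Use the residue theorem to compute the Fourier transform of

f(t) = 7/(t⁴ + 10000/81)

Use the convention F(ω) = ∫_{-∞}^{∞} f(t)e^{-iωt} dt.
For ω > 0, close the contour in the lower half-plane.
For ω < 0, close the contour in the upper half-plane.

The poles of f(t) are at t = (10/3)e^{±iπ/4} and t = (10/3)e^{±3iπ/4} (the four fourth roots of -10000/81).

Let g(z) = f(z)e^{-iωz}; for large |z| the factor e^{-iωz} decays in the lower half-plane when ω > 0 and in the upper half-plane when ω < 0.

Case ω > 0 (lower half-plane, clockwise contour ⇒ F(ω) = -2πi·ΣRes):
  Res_{z = - \frac{5 \sqrt{2}}{3} - \frac{5 \sqrt{2} i}{3}} g(z) = \frac{189 \sqrt{2} i \left(1 - i\right) e^{\frac{5 \sqrt{2} \omega \left(-1 + i\right)}{3}}}{8000}
  Res_{z = \frac{5 \sqrt{2}}{3} - \frac{5 \sqrt{2} i}{3}} g(z) = \frac{189 \sqrt{2} i \left(1 + i\right) e^{- \frac{5 \sqrt{2} \omega \left(1 + i\right)}{3}}}{8000}
  F(ω) = -2πi·ΣRes = \frac{189 \sqrt{2} \pi \left(1 - i\right) \left(e^{\frac{10 \sqrt{2} i \omega}{3}} + i\right) e^{- \frac{5 \sqrt{2} \omega \left(1 + i\right)}{3}}}{4000} = \frac{189 \pi e^{- \frac{5 \sqrt{2} \omega}{3}} \sin{\left(\frac{5 \sqrt{2} \omega}{3} + \frac{\pi}{4} \right)}}{1000}

Case ω < 0 (upper half-plane, counterclockwise contour ⇒ F(ω) = +2πi·ΣRes):
  Res_{z = \frac{5 \sqrt{2}}{3} + \frac{5 \sqrt{2} i}{3}} g(z) = \frac{189 \sqrt{2} i \left(-1 + i\right) e^{\frac{5 \sqrt{2} \omega \left(1 - i\right)}{3}}}{8000}
  Res_{z = - \frac{5 \sqrt{2}}{3} + \frac{5 \sqrt{2} i}{3}} g(z) = \frac{189 \sqrt{2} \left(1 - i\right) e^{\frac{5 \sqrt{2} \omega \left(1 + i\right)}{3}}}{8000}
  F(ω) = 2πi·ΣRes = - \frac{189 \sqrt{2} i \pi \left(i \left(1 - i\right) e^{\frac{5 \sqrt{2} \omega \left(1 - i\right)}{3}} - \left(1 - i\right) e^{\frac{5 \sqrt{2} \omega \left(1 + i\right)}{3}}\right)}{4000} = \frac{189 \pi e^{\frac{5 \sqrt{2} \omega}{3}} \cos{\left(\frac{5 \sqrt{2} \omega}{3} + \frac{\pi}{4} \right)}}{1000}

Both cases combine into a single formula in |ω|:

F(ω) = \frac{189 \pi e^{- \frac{5 \sqrt{2} \left|{\omega}\right|}{3}} \sin{\left(\frac{5 \sqrt{2} \left|{\omega}\right|}{3} + \frac{\pi}{4} \right)}}{1000}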